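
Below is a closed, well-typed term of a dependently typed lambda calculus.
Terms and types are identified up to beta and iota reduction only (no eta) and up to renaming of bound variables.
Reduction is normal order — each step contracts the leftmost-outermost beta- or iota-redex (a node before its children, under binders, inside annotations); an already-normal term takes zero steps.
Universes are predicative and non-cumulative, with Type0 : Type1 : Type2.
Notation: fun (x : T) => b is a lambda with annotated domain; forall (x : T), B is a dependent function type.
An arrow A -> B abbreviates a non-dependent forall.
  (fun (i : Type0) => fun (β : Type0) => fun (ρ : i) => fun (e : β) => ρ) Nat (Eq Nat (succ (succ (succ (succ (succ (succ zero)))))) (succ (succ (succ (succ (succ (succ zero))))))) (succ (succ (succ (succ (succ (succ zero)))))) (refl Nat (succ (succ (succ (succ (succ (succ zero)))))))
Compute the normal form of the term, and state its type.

normal form:
  succ (succ (succ (succ (succ (succ zero)))))
type:
  Nat
observation: reduction starts at a beta-redex, and 4 normal-order steps reach the normal form.


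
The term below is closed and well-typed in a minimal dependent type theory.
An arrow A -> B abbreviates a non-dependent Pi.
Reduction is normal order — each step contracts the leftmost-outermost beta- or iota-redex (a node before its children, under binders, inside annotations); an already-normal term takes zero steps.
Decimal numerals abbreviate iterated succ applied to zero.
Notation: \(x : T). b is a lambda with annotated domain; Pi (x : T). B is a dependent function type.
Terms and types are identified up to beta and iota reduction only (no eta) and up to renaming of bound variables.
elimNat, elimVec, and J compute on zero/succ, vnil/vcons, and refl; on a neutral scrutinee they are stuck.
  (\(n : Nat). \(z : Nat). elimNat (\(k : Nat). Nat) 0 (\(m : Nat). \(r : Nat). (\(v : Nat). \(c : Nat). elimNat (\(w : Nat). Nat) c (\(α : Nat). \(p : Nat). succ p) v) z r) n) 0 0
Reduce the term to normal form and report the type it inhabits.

reduced normal form:
  0
type:
  Nat


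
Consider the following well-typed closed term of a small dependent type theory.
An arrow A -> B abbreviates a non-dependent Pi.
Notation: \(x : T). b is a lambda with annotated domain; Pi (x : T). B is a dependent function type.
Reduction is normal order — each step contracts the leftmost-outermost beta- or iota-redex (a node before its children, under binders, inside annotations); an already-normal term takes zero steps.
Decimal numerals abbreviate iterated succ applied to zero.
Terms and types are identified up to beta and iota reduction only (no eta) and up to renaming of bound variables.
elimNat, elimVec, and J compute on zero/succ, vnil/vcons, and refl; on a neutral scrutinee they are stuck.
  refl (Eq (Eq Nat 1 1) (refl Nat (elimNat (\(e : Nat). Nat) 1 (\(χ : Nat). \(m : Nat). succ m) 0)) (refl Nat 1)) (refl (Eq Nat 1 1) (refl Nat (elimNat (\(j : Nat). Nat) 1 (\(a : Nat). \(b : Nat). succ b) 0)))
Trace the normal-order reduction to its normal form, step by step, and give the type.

reduction (normal order):
  refl (Eq (Eq Nat 1 1) (refl Nat (elimNat (\(e : Nat). Nat) 1 (\(χ : Nat). \(m : Nat). succ m) 0)) (refl Nat 1)) (refl (Eq Nat 1 1) (refl Nat (elimNat (\(j : Nat). Nat) 1 (\(a : Nat). \(b : Nat). succ b) 0)))
  ~> refl (Eq (Eq Nat 1 1) (refl Nat 1) (refl Nat 1)) (refl (Eq Nat 1 1) (refl Nat (elimNat (\(e : Nat). Nat) 1 (\(χ : Nat). \(m : Nat). succ m) 0)))
  ~> refl (Eq (Eq Nat 1 1) (refl Nat 1) (refl Nat 1)) (refl (Eq Nat 1 1) (refl Nat 1))
inferred type:
  Eq (Eq (Eq Nat 1 1) (refl Nat 1) (refl Nat 1)) (refl (Eq Nat 1 1) (refl Nat 1)) (refl (Eq Nat 1 1) (refl Nat 1))


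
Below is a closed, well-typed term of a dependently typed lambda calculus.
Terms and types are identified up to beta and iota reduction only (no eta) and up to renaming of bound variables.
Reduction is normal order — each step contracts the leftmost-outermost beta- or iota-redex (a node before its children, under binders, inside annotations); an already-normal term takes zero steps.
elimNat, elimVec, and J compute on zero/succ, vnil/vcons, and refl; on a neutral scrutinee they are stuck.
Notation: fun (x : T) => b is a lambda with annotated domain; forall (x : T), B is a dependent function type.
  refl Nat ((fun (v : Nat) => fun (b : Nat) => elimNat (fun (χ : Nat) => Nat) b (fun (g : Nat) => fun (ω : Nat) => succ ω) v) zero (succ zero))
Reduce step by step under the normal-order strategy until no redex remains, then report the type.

normal-order reduction sequence:
  refl Nat ((fun (v : Nat) => fun (b : Nat) => elimNat (fun (χ : Nat) => Nat) b (fun (g : Nat) => fun (ω : Nat) => succ ω) v) zero (succ zero))
  ~> refl Nat ((fun (v : Nat) => elimNat (fun (b : Nat) => Nat) v (fun (χ : Nat) => fun (g : Nat) => succ g) zero) (succ zero))
  ~> refl Nat (elimNat (fun (v : Nat) => Nat) (succ zero) (fun (b : Nat) => fun (χ : Nat) => succ χ) zero)
  ~> refl Nat (succ zero)
inferred type:
  Eq Nat (succ zero) (succ zero)


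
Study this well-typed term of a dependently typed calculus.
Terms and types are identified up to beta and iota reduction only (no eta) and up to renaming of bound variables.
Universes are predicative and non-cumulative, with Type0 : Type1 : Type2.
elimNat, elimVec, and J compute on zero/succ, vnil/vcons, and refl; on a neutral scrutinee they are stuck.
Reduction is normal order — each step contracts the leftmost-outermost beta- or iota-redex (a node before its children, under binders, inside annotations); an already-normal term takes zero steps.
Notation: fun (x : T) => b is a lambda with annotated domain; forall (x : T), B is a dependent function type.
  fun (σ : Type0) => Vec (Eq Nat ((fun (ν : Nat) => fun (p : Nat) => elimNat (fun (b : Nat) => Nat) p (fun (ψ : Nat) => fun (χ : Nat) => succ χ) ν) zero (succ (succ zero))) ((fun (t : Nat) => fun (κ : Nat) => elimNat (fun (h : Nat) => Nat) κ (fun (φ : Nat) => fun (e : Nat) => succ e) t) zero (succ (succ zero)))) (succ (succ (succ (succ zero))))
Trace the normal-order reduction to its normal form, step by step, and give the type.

reduction (normal order):
  fun (σ : Type0) => Vec (Eq Nat ((fun (ν : Nat) => fun (p : Nat) => elimNat (fun (b : Nat) => Nat) p (fun (ψ : Nat) => fun (χ : Nat) => succ χ) ν) zero (succ (succ zero))) ((fun (t : Nat) => fun (κ : Nat) => elimNat (fun (h : Nat) => Nat) κ (fun (φ : Nat) => fun (e : Nat) => succ e) t) zero (succ (succ zero)))) (succ (succ (succ (succ zero))))
  ~> fun (σ : Type0) => Vec (Eq Nat ((fun (ν : Nat) => elimNat (fun (p : Nat) => Nat) ν (fun (b : Nat) => fun (ψ : Nat) => succ ψ) zero) (succ (succ zero))) ((fun (χ : Nat) => fun (t : Nat) => elimNat (fun (κ : Nat) => Nat) t (fun (h : Nat) => fun (φ : Nat) => succ φ) χ) zero (succ (succ zero)))) (succ (succ (succ (succ zero))))
  ~> fun (σ : Type0) => Vec (Eq Nat (elimNat (fun (ν : Nat) => Nat) (succ (succ zero)) (fun (p : Nat) => fun (b : Nat) => succ b) zero) ((fun (ψ : Nat) => fun (χ : Nat) => elimNat (fun (t : Nat) => Nat) χ (fun (κ : Nat) => fun (h : Nat) => succ h) ψ) zero (succ (succ zero)))) (succ (succ (succ (succ zero))))
  ~> fun (σ : Type0) => Vec (Eq Nat (succ (succ zero)) ((fun (ν : Nat) => fun (p : Nat) => elimNat (fun (b : Nat) => Nat) p (fun (ψ : Nat) => fun (χ : Nat) => succ χ) ν) zero (succ (succ zero)))) (succ (succ (succ (succ zero))))
  ~> fun (σ : Type0) => Vec (Eq Nat (succ (succ zero)) ((fun (ν : Nat) => elimNat (fun (p : Nat) => Nat) ν (fun (b : Nat) => fun (ψ : Nat) => succ ψ) zero) (succ (succ zero)))) (succ (succ (succ (succ zero))))
  ~> fun (σ : Type0) => Vec (Eq Nat (succ (succ zero)) (elimNat (fun (ν : Nat) => Nat) (succ (succ zero)) (fun (p : Nat) => fun (b : Nat) => succ b) zero)) (succ (succ (succ (succ zero))))
  ~> fun (σ : Type0) => Vec (Eq Nat (succ (succ zero)) (succ (succ zero))) (succ (succ (succ (succ zero))))
type:
  forall (σ : Type0), Type0


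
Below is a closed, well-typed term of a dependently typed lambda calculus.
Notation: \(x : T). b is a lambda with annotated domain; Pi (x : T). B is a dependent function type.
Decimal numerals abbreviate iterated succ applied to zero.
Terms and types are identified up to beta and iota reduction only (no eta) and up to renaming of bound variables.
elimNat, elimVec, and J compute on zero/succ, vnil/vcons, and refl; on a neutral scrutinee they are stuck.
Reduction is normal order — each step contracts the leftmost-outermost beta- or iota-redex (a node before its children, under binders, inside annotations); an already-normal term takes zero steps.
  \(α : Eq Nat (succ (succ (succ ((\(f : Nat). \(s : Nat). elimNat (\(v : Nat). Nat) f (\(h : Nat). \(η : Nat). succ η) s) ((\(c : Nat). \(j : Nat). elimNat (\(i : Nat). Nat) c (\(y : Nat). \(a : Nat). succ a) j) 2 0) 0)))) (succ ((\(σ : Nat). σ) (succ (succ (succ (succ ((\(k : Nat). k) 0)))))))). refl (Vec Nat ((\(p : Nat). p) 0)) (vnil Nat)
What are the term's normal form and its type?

normal form:
  \(α : Eq Nat 5 5). refl (Vec Nat 0) (vnil Nat)
type:
  Pi (α : Eq Nat 5 5). Eq (Vec Nat 0) (vnil Nat) (vnil Nat)
observation: the leftmost-outermost redex is a beta-redex, and normalization takes 9 steps.


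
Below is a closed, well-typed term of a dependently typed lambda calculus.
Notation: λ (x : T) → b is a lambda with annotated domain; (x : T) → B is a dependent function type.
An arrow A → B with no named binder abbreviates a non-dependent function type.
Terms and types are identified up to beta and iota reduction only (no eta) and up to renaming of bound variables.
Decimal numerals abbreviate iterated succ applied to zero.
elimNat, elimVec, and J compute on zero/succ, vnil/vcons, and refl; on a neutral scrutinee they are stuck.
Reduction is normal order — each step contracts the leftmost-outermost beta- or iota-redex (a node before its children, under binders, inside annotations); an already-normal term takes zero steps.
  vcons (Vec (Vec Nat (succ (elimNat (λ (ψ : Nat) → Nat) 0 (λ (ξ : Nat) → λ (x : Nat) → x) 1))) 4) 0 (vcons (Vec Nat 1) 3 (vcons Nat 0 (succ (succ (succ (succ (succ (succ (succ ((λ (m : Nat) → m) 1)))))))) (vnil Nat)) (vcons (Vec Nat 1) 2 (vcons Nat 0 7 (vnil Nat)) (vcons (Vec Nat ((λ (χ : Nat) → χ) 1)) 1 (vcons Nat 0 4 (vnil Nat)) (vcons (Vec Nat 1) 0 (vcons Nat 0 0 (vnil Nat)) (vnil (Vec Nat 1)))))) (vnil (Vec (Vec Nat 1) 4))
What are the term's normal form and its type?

reduced normal form:
  vcons (Vec (Vec Nat 1) 4) 0 (vcons (Vec Nat 1) 3 (vcons Nat 0 8 (vnil Nat)) (vcons (Vec Nat 1) 2 (vcons Nat 0 7 (vnil Nat)) (vcons (Vec Nat 1) 1 (vcons Nat 0 4 (vnil Nat)) (vcons (Vec Nat 1) 0 (vcons Nat 0 0 (vnil Nat)) (vnil (Vec Nat 1)))))) (vnil (Vec (Vec Nat 1) 4))
inferred type:
  Vec (Vec (Vec Nat 1) 4) 1
observation: the first redex contracted is an elimNat iota-redex; the normal form is reached in 6 normal-order steps.


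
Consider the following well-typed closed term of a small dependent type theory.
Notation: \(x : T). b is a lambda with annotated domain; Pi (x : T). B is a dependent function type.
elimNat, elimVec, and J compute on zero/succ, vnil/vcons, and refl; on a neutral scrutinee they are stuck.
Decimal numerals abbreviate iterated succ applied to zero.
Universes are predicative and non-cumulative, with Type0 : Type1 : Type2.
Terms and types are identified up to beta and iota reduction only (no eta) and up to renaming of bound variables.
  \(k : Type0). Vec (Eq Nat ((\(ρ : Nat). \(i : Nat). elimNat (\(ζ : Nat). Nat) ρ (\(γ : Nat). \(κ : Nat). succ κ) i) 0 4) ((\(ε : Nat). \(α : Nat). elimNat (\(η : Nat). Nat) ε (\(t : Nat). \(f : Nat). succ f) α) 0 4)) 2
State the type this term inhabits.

inferred type:
  Pi (k : Type0). Type0


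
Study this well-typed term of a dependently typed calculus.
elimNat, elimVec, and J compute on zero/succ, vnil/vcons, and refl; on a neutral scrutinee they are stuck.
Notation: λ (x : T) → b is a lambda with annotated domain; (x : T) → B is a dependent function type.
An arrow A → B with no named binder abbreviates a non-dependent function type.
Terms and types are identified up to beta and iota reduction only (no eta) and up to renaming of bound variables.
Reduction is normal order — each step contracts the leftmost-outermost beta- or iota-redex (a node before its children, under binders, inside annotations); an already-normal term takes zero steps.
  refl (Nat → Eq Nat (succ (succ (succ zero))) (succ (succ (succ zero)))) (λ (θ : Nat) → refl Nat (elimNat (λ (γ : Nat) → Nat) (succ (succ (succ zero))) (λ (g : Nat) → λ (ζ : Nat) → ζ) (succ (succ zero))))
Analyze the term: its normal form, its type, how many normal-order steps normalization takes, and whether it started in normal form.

normal form:
  refl (Nat → Eq Nat (succ (succ (succ zero))) (succ (succ (succ zero)))) (λ (θ : Nat) → refl Nat (succ (succ (succ zero))))
the term's type:
  Eq (Nat → Eq Nat (succ (succ (succ zero))) (succ (succ (succ zero)))) (λ (θ : Nat) → refl Nat (succ (succ (succ zero)))) (λ (γ : Nat) → refl Nat (succ (succ (succ zero))))
steps to reach normal form (normal order): 7
term was already normal: no
first redex: an elimNat iota-redex


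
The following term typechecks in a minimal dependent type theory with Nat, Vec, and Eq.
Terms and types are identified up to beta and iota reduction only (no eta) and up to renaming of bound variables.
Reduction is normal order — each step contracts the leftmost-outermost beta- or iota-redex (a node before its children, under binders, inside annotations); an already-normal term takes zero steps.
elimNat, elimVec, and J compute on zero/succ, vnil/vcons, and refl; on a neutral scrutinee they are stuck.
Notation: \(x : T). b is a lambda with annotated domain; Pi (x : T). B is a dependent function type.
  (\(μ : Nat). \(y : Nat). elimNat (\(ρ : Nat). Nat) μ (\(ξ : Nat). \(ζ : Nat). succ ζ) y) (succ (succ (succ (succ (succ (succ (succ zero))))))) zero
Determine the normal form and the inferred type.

reduced normal form:
  succ (succ (succ (succ (succ (succ (succ zero))))))
inferred type:
  Nat
observation: 3 normal-order steps normalize the term, beginning with a beta-redex.


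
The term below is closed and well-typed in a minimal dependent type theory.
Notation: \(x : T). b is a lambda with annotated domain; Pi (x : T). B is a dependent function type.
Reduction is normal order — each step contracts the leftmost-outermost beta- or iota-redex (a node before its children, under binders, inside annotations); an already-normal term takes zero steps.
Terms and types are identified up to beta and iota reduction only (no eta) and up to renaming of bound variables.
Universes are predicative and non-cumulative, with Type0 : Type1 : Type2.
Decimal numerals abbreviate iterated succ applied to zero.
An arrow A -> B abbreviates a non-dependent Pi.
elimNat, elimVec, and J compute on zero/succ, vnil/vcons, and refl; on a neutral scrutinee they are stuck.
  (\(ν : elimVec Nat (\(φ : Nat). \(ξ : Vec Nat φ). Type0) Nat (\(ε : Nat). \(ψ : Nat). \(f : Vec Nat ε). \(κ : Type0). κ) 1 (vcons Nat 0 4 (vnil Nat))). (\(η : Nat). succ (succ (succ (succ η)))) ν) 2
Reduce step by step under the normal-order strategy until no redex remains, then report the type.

normal-order reduction sequence:
  (\(ν : elimVec Nat (\(φ : Nat). \(ξ : Vec Nat φ). Type0) Nat (\(ε : Nat). \(ψ : Nat). \(f : Vec Nat ε). \(κ : Type0). κ) 1 (vcons Nat 0 4 (vnil Nat))). (\(η : Nat). succ (succ (succ (succ η)))) ν) 2
  ~> (\(ν : Nat). succ (succ (succ (succ ν)))) 2
  ~> 6
type:
  Nat


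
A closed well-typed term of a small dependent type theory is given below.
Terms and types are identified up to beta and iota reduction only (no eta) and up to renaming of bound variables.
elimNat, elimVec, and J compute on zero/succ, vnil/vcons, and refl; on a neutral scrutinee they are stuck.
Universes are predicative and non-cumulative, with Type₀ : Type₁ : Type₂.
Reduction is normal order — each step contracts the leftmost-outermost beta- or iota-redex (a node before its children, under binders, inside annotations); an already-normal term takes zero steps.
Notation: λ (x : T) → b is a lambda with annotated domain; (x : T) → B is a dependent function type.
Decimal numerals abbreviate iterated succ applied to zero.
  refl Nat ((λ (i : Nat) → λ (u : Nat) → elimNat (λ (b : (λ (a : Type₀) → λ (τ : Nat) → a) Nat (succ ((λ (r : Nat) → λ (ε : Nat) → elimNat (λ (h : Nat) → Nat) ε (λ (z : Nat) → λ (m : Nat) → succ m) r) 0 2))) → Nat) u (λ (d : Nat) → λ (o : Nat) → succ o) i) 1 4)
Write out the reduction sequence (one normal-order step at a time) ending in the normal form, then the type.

normal-order reduction sequence:
  refl Nat ((λ (i : Nat) → λ (u : Nat) → elimNat (λ (b : (λ (a : Type₀) → λ (τ : Nat) → a) Nat (succ ((λ (r : Nat) → λ (ε : Nat) → elimNat (λ (h : Nat) → Nat) ε (λ (z : Nat) → λ (m : Nat) → succ m) r) 0 2))) → Nat) u (λ (d : Nat) → λ (o : Nat) → succ o) i) 1 4)
  ~> refl Nat ((λ (i : Nat) → elimNat (λ (u : (λ (b : Type₀) → λ (a : Nat) → b) Nat (succ ((λ (τ : Nat) → λ (r : Nat) → elimNat (λ (ε : Nat) → Nat) r (λ (h : Nat) → λ (z : Nat) → succ z) τ) 0 2))) → Nat) i (λ (m : Nat) → λ (d : Nat) → succ d) 1) 4)
  ~> refl Nat (elimNat (λ (i : (λ (u : Type₀) → λ (b : Nat) → u) Nat (succ ((λ (a : Nat) → λ (τ : Nat) → elimNat (λ (r : Nat) → Nat) τ (λ (ε : Nat) → λ (h : Nat) → succ h) a) 0 2))) → Nat) 4 (λ (z : Nat) → λ (m : Nat) → succ m) 1)
  ~> refl Nat ((λ (i : Nat) → λ (u : Nat) → succ u) 0 (elimNat (λ (b : (λ (a : Type₀) → λ (τ : Nat) → a) Nat (succ ((λ (r : Nat) → λ (ε : Nat) → elimNat (λ (h : Nat) → Nat) ε (λ (z : Nat) → λ (m : Nat) → succ m) r) 0 2))) → Nat) 4 (λ (d : Nat) → λ (o : Nat) → succ o) 0))
  ~> refl Nat ((λ (i : Nat) → succ i) (elimNat (λ (u : (λ (b : Type₀) → λ (a : Nat) → b) Nat (succ ((λ (τ : Nat) → λ (r : Nat) → elimNat (λ (ε : Nat) → Nat) r (λ (h : Nat) → λ (z : Nat) → succ z) τ) 0 2))) → Nat) 4 (λ (m : Nat) → λ (d : Nat) → succ d) 0))
  ~> refl Nat (succ (elimNat (λ (i : (λ (u : Type₀) → λ (b : Nat) → u) Nat (succ ((λ (a : Nat) → λ (τ : Nat) → elimNat (λ (r : Nat) → Nat) τ (λ (ε : Nat) → λ (h : Nat) → succ h) a) 0 2))) → Nat) 4 (λ (z : Nat) → λ (m : Nat) → succ m) 0))
  ~> refl Nat 5
type:
  Eq Nat 5 5


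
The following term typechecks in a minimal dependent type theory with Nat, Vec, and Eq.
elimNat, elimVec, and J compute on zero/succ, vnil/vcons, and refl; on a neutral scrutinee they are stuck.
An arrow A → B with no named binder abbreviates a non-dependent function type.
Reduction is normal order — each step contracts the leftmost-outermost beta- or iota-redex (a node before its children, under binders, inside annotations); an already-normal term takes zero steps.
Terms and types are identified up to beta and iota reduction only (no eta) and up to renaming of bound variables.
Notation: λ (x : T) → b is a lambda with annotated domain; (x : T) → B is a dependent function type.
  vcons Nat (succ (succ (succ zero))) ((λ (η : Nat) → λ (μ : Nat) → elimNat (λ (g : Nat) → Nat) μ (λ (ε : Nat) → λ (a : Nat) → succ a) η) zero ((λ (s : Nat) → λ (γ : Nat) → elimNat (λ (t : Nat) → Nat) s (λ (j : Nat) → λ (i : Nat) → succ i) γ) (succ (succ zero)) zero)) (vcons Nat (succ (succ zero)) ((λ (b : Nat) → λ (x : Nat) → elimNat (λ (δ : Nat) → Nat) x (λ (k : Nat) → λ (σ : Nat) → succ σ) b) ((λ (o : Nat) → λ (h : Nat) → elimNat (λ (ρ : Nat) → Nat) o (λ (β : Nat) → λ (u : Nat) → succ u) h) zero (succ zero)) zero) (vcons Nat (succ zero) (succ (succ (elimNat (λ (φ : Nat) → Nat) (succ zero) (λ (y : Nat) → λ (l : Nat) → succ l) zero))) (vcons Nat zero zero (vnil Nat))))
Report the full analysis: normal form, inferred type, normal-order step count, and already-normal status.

reduced normal form:
  vcons Nat (succ (succ (succ zero))) (succ (succ zero)) (vcons Nat (succ (succ zero)) (succ zero) (vcons Nat (succ zero) (succ (succ (succ zero))) (vcons Nat zero zero (vnil Nat))))
inferred type:
  Vec Nat (succ (succ (succ (succ zero))))
steps to reach normal form (normal order): 19
already normal: no
first contracted redex: a beta-redex


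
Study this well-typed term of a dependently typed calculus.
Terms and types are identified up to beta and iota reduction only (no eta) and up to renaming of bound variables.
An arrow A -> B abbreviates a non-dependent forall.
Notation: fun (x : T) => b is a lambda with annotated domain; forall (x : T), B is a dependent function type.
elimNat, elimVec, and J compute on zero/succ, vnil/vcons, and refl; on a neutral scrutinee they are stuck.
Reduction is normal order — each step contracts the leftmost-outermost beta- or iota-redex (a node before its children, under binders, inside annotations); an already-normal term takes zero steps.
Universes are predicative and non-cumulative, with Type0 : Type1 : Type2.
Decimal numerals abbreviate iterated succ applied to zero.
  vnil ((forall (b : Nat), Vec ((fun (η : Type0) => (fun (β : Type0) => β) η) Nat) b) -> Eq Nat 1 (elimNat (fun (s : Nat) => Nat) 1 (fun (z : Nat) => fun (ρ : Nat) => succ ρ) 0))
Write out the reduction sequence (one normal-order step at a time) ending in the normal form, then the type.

normal-order reduction:
  vnil ((forall (b : Nat), Vec ((fun (η : Type0) => (fun (β : Type0) => β) η) Nat) b) -> Eq Nat 1 (elimNat (fun (s : Nat) => Nat) 1 (fun (z : Nat) => fun (ρ : Nat) => succ ρ) 0))
  ~> vnil ((forall (b : Nat), Vec ((fun (η : Type0) => η) Nat) b) -> Eq Nat 1 (elimNat (fun (β : Nat) => Nat) 1 (fun (s : Nat) => fun (z : Nat) => succ z) 0))
  ~> vnil ((forall (b : Nat), Vec Nat b) -> Eq Nat 1 (elimNat (fun (η : Nat) => Nat) 1 (fun (β : Nat) => fun (s : Nat) => succ s) 0))
  ~> vnil ((forall (b : Nat), Vec Nat b) -> Eq Nat 1 1)
type:
  Vec ((forall (b : Nat), Vec Nat b) -> Eq Nat 1 1) 0


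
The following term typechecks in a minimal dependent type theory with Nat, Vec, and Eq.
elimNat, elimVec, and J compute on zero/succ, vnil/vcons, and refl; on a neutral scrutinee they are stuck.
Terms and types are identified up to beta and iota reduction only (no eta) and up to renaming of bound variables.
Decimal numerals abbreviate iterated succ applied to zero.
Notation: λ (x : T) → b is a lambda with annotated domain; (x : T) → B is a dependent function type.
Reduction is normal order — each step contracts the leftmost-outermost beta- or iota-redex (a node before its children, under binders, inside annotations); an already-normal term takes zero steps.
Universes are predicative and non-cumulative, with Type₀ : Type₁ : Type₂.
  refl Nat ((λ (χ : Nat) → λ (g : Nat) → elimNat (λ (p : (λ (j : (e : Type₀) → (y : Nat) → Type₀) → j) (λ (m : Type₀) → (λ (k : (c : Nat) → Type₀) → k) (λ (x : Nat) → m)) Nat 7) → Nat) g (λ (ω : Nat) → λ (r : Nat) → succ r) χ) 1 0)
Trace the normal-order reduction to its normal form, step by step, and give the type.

normal-order reduction sequence:
  refl Nat ((λ (χ : Nat) → λ (g : Nat) → elimNat (λ (p : (λ (j : (e : Type₀) → (y : Nat) → Type₀) → j) (λ (m : Type₀) → (λ (k : (c : Nat) → Type₀) → k) (λ (x : Nat) → m)) Nat 7) → Nat) g (λ (ω : Nat) → λ (r : Nat) → succ r) χ) 1 0)
  ~> refl Nat ((λ (χ : Nat) → elimNat (λ (g : (λ (p : (j : Type₀) → (e : Nat) → Type₀) → p) (λ (y : Type₀) → (λ (m : (k : Nat) → Type₀) → m) (λ (c : Nat) → y)) Nat 7) → Nat) χ (λ (x : Nat) → λ (ω : Nat) → succ ω) 1) 0)
  ~> refl Nat (elimNat (λ (χ : (λ (g : (p : Type₀) → (j : Nat) → Type₀) → g) (λ (e : Type₀) → (λ (y : (m : Nat) → Type₀) → y) (λ (k : Nat) → e)) Nat 7) → Nat) 0 (λ (c : Nat) → λ (x : Nat) → succ x) 1)
  ~> refl Nat ((λ (χ : Nat) → λ (g : Nat) → succ g) 0 (elimNat (λ (p : (λ (j : (e : Type₀) → (y : Nat) → Type₀) → j) (λ (m : Type₀) → (λ (k : (c : Nat) → Type₀) → k) (λ (x : Nat) → m)) Nat 7) → Nat) 0 (λ (ω : Nat) → λ (r : Nat) → succ r) 0))
  ~> refl Nat ((λ (χ : Nat) → succ χ) (elimNat (λ (g : (λ (p : (j : Type₀) → (e : Nat) → Type₀) → p) (λ (y : Type₀) → (λ (m : (k : Nat) → Type₀) → m) (λ (c : Nat) → y)) Nat 7) → Nat) 0 (λ (x : Nat) → λ (ω : Nat) → succ ω) 0))
  ~> refl Nat (succ (elimNat (λ (χ : (λ (g : (p : Type₀) → (j : Nat) → Type₀) → g) (λ (e : Type₀) → (λ (y : (m : Nat) → Type₀) → y) (λ (k : Nat) → e)) Nat 7) → Nat) 0 (λ (c : Nat) → λ (x : Nat) → succ x) 0))
  ~> refl Nat 1
type:
  Eq Nat 1 1


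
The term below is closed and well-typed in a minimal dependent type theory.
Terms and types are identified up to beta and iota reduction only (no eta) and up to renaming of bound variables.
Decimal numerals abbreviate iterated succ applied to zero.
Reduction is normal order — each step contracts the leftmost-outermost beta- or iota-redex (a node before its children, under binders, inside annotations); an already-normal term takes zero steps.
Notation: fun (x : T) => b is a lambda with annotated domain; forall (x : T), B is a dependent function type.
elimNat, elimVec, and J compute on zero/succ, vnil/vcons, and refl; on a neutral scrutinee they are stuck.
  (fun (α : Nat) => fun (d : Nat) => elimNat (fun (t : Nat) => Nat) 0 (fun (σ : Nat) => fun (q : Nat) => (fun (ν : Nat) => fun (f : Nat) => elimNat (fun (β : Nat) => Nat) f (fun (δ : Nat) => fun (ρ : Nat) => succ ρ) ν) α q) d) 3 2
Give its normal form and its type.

resulting normal form:
  6
inferred type:
  Nat


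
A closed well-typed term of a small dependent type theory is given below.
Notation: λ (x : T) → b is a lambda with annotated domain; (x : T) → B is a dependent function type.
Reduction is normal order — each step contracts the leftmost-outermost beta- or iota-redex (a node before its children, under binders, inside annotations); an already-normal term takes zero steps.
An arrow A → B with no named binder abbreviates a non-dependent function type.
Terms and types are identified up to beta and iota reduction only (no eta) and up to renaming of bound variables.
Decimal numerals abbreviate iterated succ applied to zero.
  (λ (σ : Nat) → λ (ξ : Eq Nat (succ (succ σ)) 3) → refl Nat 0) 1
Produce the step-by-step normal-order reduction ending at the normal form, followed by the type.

reduction (normal order):
  (λ (σ : Nat) → λ (ξ : Eq Nat (succ (succ σ)) 3) → refl Nat 0) 1
  ~> λ (σ : Eq Nat 3 3) → refl Nat 0
inferred type:
  Eq Nat 3 3 → Eq Nat 0 0


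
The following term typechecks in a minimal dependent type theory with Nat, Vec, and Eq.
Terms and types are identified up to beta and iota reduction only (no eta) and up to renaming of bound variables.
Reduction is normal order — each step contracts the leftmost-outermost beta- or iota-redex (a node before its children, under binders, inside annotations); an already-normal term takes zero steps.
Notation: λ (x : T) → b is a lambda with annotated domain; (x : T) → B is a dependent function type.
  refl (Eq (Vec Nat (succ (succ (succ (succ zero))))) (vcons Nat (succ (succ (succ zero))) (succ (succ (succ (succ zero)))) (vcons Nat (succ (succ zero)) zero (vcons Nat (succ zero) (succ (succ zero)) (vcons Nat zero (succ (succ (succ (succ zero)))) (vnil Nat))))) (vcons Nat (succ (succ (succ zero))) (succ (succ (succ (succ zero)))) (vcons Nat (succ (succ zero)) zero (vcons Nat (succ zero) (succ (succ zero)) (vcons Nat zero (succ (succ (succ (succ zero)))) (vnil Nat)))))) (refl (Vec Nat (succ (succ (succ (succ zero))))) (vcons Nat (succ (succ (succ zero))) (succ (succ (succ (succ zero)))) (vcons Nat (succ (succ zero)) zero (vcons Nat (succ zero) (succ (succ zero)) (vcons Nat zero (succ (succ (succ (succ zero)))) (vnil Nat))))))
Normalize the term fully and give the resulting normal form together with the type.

normal form:
  refl (Eq (Vec Nat (succ (succ (succ (succ zero))))) (vcons Nat (succ (succ (succ zero))) (succ (succ (succ (succ zero)))) (vcons Nat (succ (succ zero)) zero (vcons Nat (succ zero) (succ (succ zero)) (vcons Nat zero (succ (succ (succ (succ zero)))) (vnil Nat))))) (vcons Nat (succ (succ (succ zero))) (succ (succ (succ (succ zero)))) (vcons Nat (succ (succ zero)) zero (vcons Nat (succ zero) (succ (succ zero)) (vcons Nat zero (succ (succ (succ (succ zero)))) (vnil Nat)))))) (refl (Vec Nat (succ (succ (succ (succ zero))))) (vcons Nat (succ (succ (succ zero))) (succ (succ (succ (succ zero)))) (vcons Nat (succ (succ zero)) zero (vcons Nat (succ zero) (succ (succ zero)) (vcons Nat zero (succ (succ (succ (succ zero)))) (vnil Nat))))))
the term's type:
  Eq (Eq (Vec Nat (succ (succ (succ (succ zero))))) (vcons Nat (succ (succ (succ zero))) (succ (succ (succ (succ zero)))) (vcons Nat (succ (succ zero)) zero (vcons Nat (succ zero) (succ (succ zero)) (vcons Nat zero (succ (succ (succ (succ zero)))) (vnil Nat))))) (vcons Nat (succ (succ (succ zero))) (succ (succ (succ (succ zero)))) (vcons Nat (succ (succ zero)) zero (vcons Nat (succ zero) (succ (succ zero)) (vcons Nat zero (succ (succ (succ (succ zero)))) (vnil Nat)))))) (refl (Vec Nat (succ (succ (succ (succ zero))))) (vcons Nat (succ (succ (succ zero))) (succ (succ (succ (succ zero)))) (vcons Nat (succ (succ zero)) zero (vcons Nat (succ zero) (succ (succ zero)) (vcons Nat zero (succ (succ (succ (succ zero)))) (vnil Nat)))))) (refl (Vec Nat (succ (succ (succ (succ zero))))) (vcons Nat (succ (succ (succ zero))) (succ (succ (succ (succ zero)))) (vcons Nat (succ (succ zero)) zero (vcons Nat (succ zero) (succ (succ zero)) (vcons Nat zero (succ (succ (succ (succ zero)))) (vnil Nat))))))
observation: no redex remains anywhere in the term; it is its own normal form.


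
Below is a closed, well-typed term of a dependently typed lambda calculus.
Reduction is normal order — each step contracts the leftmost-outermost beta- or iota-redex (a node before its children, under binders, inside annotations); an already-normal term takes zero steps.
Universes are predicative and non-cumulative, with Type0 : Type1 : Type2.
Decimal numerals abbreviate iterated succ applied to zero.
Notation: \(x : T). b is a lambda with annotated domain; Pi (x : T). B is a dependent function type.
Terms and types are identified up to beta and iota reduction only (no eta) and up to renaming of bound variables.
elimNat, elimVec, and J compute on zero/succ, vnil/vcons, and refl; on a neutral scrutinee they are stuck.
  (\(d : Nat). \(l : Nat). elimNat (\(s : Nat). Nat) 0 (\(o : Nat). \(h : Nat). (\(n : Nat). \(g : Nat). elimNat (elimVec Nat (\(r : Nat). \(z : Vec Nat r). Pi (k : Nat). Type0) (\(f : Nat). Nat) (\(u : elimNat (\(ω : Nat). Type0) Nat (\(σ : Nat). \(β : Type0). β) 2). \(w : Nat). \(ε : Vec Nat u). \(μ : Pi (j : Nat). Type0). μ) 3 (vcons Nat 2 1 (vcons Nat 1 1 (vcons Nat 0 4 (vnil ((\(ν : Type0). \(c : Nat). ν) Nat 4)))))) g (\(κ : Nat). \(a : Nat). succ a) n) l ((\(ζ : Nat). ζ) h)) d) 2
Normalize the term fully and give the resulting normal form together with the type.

normal form:
  \(d : Nat). elimNat (\(l : Nat). Nat) (elimNat (\(s : Nat). Nat) 0 (\(o : Nat). \(h : Nat). succ h) d) (\(n : Nat). \(g : Nat). succ g) d
the term's type:
  Pi (d : Nat). Nat


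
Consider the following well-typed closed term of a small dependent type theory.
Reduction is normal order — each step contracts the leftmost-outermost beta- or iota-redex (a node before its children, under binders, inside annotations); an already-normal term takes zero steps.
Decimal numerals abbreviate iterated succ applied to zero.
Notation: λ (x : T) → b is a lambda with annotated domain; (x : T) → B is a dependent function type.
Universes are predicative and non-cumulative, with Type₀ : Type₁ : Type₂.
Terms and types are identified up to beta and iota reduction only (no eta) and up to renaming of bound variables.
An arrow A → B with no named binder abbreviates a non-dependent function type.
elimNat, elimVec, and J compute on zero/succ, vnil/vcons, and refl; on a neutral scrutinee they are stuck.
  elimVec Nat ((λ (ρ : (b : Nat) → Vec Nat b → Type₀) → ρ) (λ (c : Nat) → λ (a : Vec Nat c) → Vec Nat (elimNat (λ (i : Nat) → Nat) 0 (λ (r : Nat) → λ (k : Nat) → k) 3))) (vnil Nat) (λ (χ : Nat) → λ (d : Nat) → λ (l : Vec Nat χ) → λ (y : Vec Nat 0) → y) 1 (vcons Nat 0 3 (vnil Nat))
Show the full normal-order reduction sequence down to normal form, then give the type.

reduction (normal order):
  elimVec Nat ((λ (ρ : (b : Nat) → Vec Nat b → Type₀) → ρ) (λ (c : Nat) → λ (a : Vec Nat c) → Vec Nat (elimNat (λ (i : Nat) → Nat) 0 (λ (r : Nat) → λ (k : Nat) → k) 3))) (vnil Nat) (λ (χ : Nat) → λ (d : Nat) → λ (l : Vec Nat χ) → λ (y : Vec Nat 0) → y) 1 (vcons Nat 0 3 (vnil Nat))
  ~> (λ (ρ : Nat) → λ (b : Nat) → λ (c : Vec Nat ρ) → λ (a : Vec Nat 0) → a) 0 3 (vnil Nat) (elimVec Nat ((λ (i : (r : Nat) → Vec Nat r → Type₀) → i) (λ (k : Nat) → λ (χ : Vec Nat k) → Vec Nat (elimNat (λ (d : Nat) → Nat) 0 (λ (l : Nat) → λ (y : Nat) → y) 3))) (vnil Nat) (λ (q : Nat) → λ (ν : Nat) → λ (σ : Vec Nat q) → λ (e : Vec Nat 0) → e) 0 (vnil Nat))
  ~> (λ (ρ : Nat) → λ (b : Vec Nat 0) → λ (c : Vec Nat 0) → c) 3 (vnil Nat) (elimVec Nat ((λ (a : (i : Nat) → Vec Nat i → Type₀) → a) (λ (r : Nat) → λ (k : Vec Nat r) → Vec Nat (elimNat (λ (χ : Nat) → Nat) 0 (λ (d : Nat) → λ (l : Nat) → l) 3))) (vnil Nat) (λ (y : Nat) → λ (q : Nat) → λ (ν : Vec Nat y) → λ (σ : Vec Nat 0) → σ) 0 (vnil Nat))
  ~> (λ (ρ : Vec Nat 0) → λ (b : Vec Nat 0) → b) (vnil Nat) (elimVec Nat ((λ (c : (a : Nat) → Vec Nat a → Type₀) → c) (λ (i : Nat) → λ (r : Vec Nat i) → Vec Nat (elimNat (λ (k : Nat) → Nat) 0 (λ (χ : Nat) → λ (d : Nat) → d) 3))) (vnil Nat) (λ (l : Nat) → λ (y : Nat) → λ (q : Vec Nat l) → λ (ν : Vec Nat 0) → ν) 0 (vnil Nat))
  ~> (λ (ρ : Vec Nat 0) → ρ) (elimVec Nat ((λ (b : (c : Nat) → Vec Nat c → Type₀) → b) (λ (a : Nat) → λ (i : Vec Nat a) → Vec Nat (elimNat (λ (r : Nat) → Nat) 0 (λ (k : Nat) → λ (χ : Nat) → χ) 3))) (vnil Nat) (λ (d : Nat) → λ (l : Nat) → λ (y : Vec Nat d) → λ (q : Vec Nat 0) → q) 0 (vnil Nat))
  ~> elimVec Nat ((λ (ρ : (b : Nat) → Vec Nat b → Type₀) → ρ) (λ (c : Nat) → λ (a : Vec Nat c) → Vec Nat (elimNat (λ (i : Nat) → Nat) 0 (λ (r : Nat) → λ (k : Nat) → k) 3))) (vnil Nat) (λ (χ : Nat) → λ (d : Nat) → λ (l : Vec Nat χ) → λ (y : Vec Nat 0) → y) 0 (vnil Nat)
  ~> vnil Nat
type:
  Vec Nat 0


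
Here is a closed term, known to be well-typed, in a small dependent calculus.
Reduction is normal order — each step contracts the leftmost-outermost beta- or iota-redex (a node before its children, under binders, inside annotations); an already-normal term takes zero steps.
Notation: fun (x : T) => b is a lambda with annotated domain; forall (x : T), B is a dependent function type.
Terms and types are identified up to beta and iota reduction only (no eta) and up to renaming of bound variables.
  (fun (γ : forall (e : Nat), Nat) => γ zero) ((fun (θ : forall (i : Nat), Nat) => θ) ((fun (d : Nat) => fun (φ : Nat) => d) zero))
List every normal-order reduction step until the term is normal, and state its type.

normal-order reduction:
  (fun (γ : forall (e : Nat), Nat) => γ zero) ((fun (θ : forall (i : Nat), Nat) => θ) ((fun (d : Nat) => fun (φ : Nat) => d) zero))
  ~> (fun (γ : forall (e : Nat), Nat) => γ) ((fun (θ : Nat) => fun (i : Nat) => θ) zero) zero
  ~> (fun (γ : Nat) => fun (e : Nat) => γ) zero zero
  ~> (fun (γ : Nat) => zero) zero
  ~> zero
the term's type:
  Nat


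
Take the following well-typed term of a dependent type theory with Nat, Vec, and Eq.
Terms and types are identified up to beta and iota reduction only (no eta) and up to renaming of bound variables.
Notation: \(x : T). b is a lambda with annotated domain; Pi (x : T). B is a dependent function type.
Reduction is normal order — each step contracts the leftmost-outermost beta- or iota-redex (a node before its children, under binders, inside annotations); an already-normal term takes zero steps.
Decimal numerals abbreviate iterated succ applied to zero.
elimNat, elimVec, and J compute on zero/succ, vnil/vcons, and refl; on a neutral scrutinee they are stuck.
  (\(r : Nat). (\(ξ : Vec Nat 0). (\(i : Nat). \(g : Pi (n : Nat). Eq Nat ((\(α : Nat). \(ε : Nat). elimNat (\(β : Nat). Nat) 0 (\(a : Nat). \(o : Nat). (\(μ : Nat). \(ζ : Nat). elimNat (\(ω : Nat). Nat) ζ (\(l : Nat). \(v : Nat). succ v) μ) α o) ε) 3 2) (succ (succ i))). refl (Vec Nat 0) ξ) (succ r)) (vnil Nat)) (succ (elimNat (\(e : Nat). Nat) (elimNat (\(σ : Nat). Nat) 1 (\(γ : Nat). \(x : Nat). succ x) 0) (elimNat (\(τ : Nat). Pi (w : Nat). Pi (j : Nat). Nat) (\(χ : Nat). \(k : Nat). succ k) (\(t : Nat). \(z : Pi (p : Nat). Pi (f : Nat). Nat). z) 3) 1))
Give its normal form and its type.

normal form:
  \(r : Pi (ξ : Nat). Eq Nat 6 6). refl (Vec Nat 0) (vnil Nat)
type:
  Pi (r : Pi (ξ : Nat). Eq Nat 6 6). Eq (Vec Nat 0) (vnil Nat) (vnil Nat)
observation: 51 normal-order steps separate the term from its normal form.


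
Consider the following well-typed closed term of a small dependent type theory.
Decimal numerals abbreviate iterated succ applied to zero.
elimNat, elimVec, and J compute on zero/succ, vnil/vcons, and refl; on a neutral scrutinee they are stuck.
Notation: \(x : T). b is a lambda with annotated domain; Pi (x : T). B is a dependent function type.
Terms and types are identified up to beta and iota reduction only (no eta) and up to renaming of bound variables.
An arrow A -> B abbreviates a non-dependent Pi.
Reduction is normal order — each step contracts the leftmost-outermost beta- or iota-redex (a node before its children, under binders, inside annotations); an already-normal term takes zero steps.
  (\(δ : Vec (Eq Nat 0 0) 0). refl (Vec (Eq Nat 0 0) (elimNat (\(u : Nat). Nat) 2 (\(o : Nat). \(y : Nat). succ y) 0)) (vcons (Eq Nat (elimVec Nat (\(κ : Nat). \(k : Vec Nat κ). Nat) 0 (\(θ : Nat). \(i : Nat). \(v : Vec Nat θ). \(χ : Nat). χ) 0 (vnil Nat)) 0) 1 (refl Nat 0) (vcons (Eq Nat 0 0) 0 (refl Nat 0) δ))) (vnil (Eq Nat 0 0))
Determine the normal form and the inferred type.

resulting normal form:
  refl (Vec (Eq Nat 0 0) 2) (vcons (Eq Nat 0 0) 1 (refl Nat 0) (vcons (Eq Nat 0 0) 0 (refl Nat 0) (vnil (Eq Nat 0 0))))
the term's type:
  Eq (Vec (Eq Nat 0 0) 2) (vcons (Eq Nat 0 0) 1 (refl Nat 0) (vcons (Eq Nat 0 0) 0 (refl Nat 0) (vnil (Eq Nat 0 0)))) (vcons (Eq Nat 0 0) 1 (refl Nat 0) (vcons (Eq Nat 0 0) 0 (refl Nat 0) (vnil (Eq Nat 0 0))))


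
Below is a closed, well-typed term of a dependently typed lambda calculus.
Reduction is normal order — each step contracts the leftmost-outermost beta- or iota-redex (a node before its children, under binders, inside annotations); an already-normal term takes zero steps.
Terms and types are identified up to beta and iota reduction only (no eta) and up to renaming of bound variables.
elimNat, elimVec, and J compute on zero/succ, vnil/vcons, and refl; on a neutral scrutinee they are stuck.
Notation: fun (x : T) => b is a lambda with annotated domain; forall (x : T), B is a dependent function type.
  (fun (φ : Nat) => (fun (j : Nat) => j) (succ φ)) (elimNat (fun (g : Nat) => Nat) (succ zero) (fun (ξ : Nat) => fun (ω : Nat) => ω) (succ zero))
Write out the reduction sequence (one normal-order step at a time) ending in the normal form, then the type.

normal-order reduction sequence:
  (fun (φ : Nat) => (fun (j : Nat) => j) (succ φ)) (elimNat (fun (g : Nat) => Nat) (succ zero) (fun (ξ : Nat) => fun (ω : Nat) => ω) (succ zero))
  ~> (fun (φ : Nat) => φ) (succ (elimNat (fun (j : Nat) => Nat) (succ zero) (fun (g : Nat) => fun (ξ : Nat) => ξ) (succ zero)))
  ~> succ (elimNat (fun (φ : Nat) => Nat) (succ zero) (fun (j : Nat) => fun (g : Nat) => g) (succ zero))
  ~> succ ((fun (φ : Nat) => fun (j : Nat) => j) zero (elimNat (fun (g : Nat) => Nat) (succ zero) (fun (ξ : Nat) => fun (ω : Nat) => ω) zero))
  ~> succ ((fun (φ : Nat) => φ) (elimNat (fun (j : Nat) => Nat) (succ zero) (fun (g : Nat) => fun (ξ : Nat) => ξ) zero))
  ~> succ (elimNat (fun (φ : Nat) => Nat) (succ zero) (fun (j : Nat) => fun (g : Nat) => g) zero)
  ~> succ (succ zero)
type:
  Nat
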